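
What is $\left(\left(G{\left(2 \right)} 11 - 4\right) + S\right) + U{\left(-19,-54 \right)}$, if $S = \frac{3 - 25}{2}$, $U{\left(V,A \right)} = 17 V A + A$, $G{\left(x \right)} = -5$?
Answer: $17318$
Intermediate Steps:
$U{\left(V,A \right)} = A + 17 A V$ ($U{\left(V,A \right)} = 17 A V + A = A + 17 A V$)
$S = -11$ ($S = \left(-22\right) \frac{1}{2} = -11$)
$\left(\left(G{\left(2 \right)} 11 - 4\right) + S\right) + U{\left(-19,-54 \right)} = \left(\left(\left(-5\right) 11 - 4\right) - 11\right) - 54 \left(1 + 17 \left(-19\right)\right) = \left(\left(-55 - 4\right) - 11\right) - 54 \left(1 - 323\right) = \left(-59 - 11\right) - -17388 = -70 + 17388 = 17318$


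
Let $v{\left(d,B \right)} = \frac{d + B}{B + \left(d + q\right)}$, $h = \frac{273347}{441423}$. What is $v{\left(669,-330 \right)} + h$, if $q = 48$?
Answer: $\frac{28380854}{18981189} \approx 1.4952$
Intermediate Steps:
$h = \frac{273347}{441423}$ ($h = 273347 \cdot \frac{1}{441423} = \frac{273347}{441423} \approx 0.61924$)
$v{\left(d,B \right)} = \frac{B + d}{48 + B + d}$ ($v{\left(d,B \right)} = \frac{d + B}{B + \left(d + 48\right)} = \frac{B + d}{B + \left(48 + d\right)} = \frac{B + d}{48 + B + d}$)
$v{\left(669,-330 \right)} + h = \frac{-330 + 669}{48 - 330 + 669} + \frac{273347}{441423} = \frac{1}{387} \cdot 339 + \frac{273347}{441423} = \frac{113}{129} + \frac{273347}{441423} = \frac{28380854}{18981189}$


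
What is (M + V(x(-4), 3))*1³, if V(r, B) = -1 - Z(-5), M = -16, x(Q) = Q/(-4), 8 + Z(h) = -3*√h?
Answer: -9 + 3*I*√5 ≈ -9.0 + 6.7082*I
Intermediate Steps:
Z(h) = -8 - 3*√h
x(Q) = -Q/4 (x(Q) = Q*(-¼) = -Q/4)
V(r, B) = 7 + 3*I*√5 (V(r, B) = -1 - (-8 - 3*I*√5) = -1 + (8 + 3*I*√5) = 7 + 3*I*√5)
(M + V(x(-4), 3))*1³ = (-16 + (7 + 3*I*√5))*1³ = (-9 + 3*I*√5)*1 = -9 + 3*I*√5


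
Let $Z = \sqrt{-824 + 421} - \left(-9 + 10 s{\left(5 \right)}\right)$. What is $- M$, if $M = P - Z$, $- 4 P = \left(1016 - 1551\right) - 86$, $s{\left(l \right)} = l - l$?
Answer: $- \frac{585}{4} + i \sqrt{403} \approx -146.25 + 20.075 i$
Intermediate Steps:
$s{\left(l \right)} = 0$
$P = \frac{621}{4}$ ($P = - \frac{\left(1016 - 1551\right) - 86}{4} = - \frac{-535 - 86}{4} = \left(- \frac{1}{4}\right) \left(-621\right) = \frac{621}{4} \approx 155.25$)
$Z = 9 + i \sqrt{403}$ ($Z = \sqrt{-824 + 421} - \left(-9 + 10 \cdot 0\right) = \sqrt{-403} - \left(-9 + 0\right) = i \sqrt{403} - -9 = i \sqrt{403} + 9 = 9 + i \sqrt{403} \approx 9.0 + 20.075 i$)
$M = \frac{585}{4} - i \sqrt{403}$ ($M = \frac{621}{4} - \left(9 + i \sqrt{403}\right) = \frac{585}{4} - i \sqrt{403} \approx 146.25 - 20.075 i$)
$- M = - (\frac{585}{4} - i \sqrt{403}) = - \frac{585}{4} + i \sqrt{403}$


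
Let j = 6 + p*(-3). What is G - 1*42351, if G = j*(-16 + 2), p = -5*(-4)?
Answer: -41595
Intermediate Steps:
p = 20
j = -54 (j = 6 + 20*(-3) = 6 - 60 = -54)
G = 756 (G = -54*(-16 + 2) = -54*(-14) = 756)
G - 1*42351 = 756 - 1*42351 = 756 - 42351 = -41595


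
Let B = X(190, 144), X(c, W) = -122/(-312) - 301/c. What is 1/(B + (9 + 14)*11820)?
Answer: 14820/4028947517 ≈ 3.6784e-6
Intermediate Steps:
X(c, W) = 61/156 - 301/c (X(c, W) = -122*(-1/312) - 301/c = 61/156 - 301/c)
B = -17683/14820 (B = 61/156 - 301/190 = -17683/14820 ≈ -1.1932)
1/(B + (9 + 14)*11820) = 1/(-17683/14820 + (9 + 14)*11820) = 1/(-17683/14820 + 23*11820) = 1/(-17683/14820 + 271860) = 1/(4028947517/14820) = 14820/4028947517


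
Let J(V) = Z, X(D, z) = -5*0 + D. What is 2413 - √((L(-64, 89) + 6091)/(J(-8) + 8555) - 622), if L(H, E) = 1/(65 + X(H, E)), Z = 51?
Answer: 2413 - 2*I*√2875931565/4303 ≈ 2413.0 - 24.926*I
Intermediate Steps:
X(D, z) = D (X(D, z) = 0 + D = D)
L(H, E) = 1/(65 + H)
J(V) = 51
2413 - √((L(-64, 89) + 6091)/(J(-8) + 8555) - 622) = 2413 - √((1/(65 - 64) + 6091)/(51 + 8555) - 622) = 2413 - √((1/1 + 6091)/8606 - 622) = 2413 - √((1 + 6091)*(1/8606) - 622) = 2413 - √(6092*(1/8606) - 622) = 2413 - √(3046/4303 - 622) = 2413 - √(-2673420/4303) = 2413 - 2*I*√2875931565/4303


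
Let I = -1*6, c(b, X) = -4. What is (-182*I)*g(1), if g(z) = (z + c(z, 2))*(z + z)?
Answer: -6552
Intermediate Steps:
I = -6
g(z) = 2*z*(-4 + z) (g(z) = (z - 4)*(z + z) = (-4 + z)*(2*z) = 2*z*(-4 + z))
(-182*I)*g(1) = (-182*(-6))*(2*1*(-4 + 1)) = 1092*(2*1*(-3)) = 1092*(-6) = -6552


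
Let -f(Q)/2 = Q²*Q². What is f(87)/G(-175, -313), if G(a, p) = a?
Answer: 114579522/175 ≈ 6.5474e+5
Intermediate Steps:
f(Q) = -2*Q⁴ (f(Q) = -2*Q²*Q² = -2*Q⁴)
f(87)/G(-175, -313) = -2*87⁴/(-175) = -2*57289761*(-1/175) = -114579522*(-1/175) = 114579522/175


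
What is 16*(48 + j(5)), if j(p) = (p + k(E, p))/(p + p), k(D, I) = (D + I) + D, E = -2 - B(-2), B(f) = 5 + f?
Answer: 768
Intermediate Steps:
E = -5 (E = -2 - (5 - 2) = -2 - 1*3 = -2 - 3 = -5)
k(D, I) = I + 2*D
j(p) = (-10 + 2*p)/(2*p) (j(p) = (p + (p + 2*(-5)))/(p + p) = (p + (p - 10))/((2*p)) = (p + (-10 + p))*(1/(2*p)) = (-10 + 2*p)*(1/(2*p)) = (-10 + 2*p)/(2*p))
16*(48 + j(5)) = 16*(48 + (-5 + 5)/5) = 16*(48 + (⅕)*0) = 16*(48 + 0) = 16*48 = 768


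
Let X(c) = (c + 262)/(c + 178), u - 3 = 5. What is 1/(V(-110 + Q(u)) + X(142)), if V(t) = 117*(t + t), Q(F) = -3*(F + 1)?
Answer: -80/2564539 ≈ -3.1195e-5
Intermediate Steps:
u = 8 (u = 3 + 5 = 8)
Q(F) = -3 - 3*F (Q(F) = -3*(1 + F) = -3 - 3*F)
X(c) = (262 + c)/(178 + c)
V(t) = 234*t (V(t) = 117*(2*t) = 234*t)
1/(V(-110 + Q(u)) + X(142)) = 1/(234*(-110 + (-3 - 3*8)) + (262 + 142)/(178 + 142)) = 1/(234*(-110 + (-3 - 24)) + 404/320) = 1/(234*(-110 - 27) + (1/320)*404) = 1/(234*(-137) + 101/80) = 1/(-32058 + 101/80) = 1/(-2564539/80) = -80/2564539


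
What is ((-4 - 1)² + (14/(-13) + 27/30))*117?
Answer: 29043/10 ≈ 2904.3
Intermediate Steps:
((-4 - 1)² + (14/(-13) + 27/30))*117 = ((-5)² + (14*(-1/13) + 27*(1/30)))*117 = (25 + (-14/13 + 9/10))*117 = (25 - 23/130)*117 = (3227/130)*117 = 29043/10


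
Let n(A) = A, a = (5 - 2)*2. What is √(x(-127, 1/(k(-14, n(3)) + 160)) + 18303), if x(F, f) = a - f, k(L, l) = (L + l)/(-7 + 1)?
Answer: 21*√39143923/971 ≈ 135.31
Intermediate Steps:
a = 6 (a = 3*2 = 6)
k(L, l) = -L/6 - l/6 (k(L, l) = (L + l)/(-6) = (L + l)*(-⅙) = -L/6 - l/6)
x(F, f) = 6 - f
√(x(-127, 1/(k(-14, n(3)) + 160)) + 18303) = √((6 - 1/((-⅙*(-14) - ⅙*3) + 160)) + 18303) = √((6 - 1/((7/3 - ½) + 160)) + 18303) = √((6 - 1/(11/6 + 160)) + 18303) = √((6 - 1/971/6) + 18303) = √((6 - 1*6/971) + 18303) = √((6 - 6/971) + 18303) = √(5820/971 + 18303) = √(17778033/971) = 21*√39143923/971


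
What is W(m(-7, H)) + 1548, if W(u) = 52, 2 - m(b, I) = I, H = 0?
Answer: 1600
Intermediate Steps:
m(b, I) = 2 - I
W(m(-7, H)) + 1548 = 52 + 1548 = 1600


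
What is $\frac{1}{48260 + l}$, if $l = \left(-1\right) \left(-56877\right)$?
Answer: $\frac{1}{105137} \approx 9.5114 \cdot 10^{-6}$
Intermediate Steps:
$l = 56877$
$\frac{1}{48260 + l} = \frac{1}{48260 + 56877} = \frac{1}{105137}$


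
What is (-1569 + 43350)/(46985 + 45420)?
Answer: 41781/92405 ≈ 0.45215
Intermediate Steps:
(-1569 + 43350)/(46985 + 45420) = 41781/92405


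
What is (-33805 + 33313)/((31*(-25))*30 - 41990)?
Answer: 123/16310 ≈ 0.0075414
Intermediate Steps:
(-33805 + 33313)/((31*(-25))*30 - 41990) = -492/(-775*30 - 41990) = -492/(-23250 - 41990) = -492/(-65240) = -492*(-1/65240) = 123/16310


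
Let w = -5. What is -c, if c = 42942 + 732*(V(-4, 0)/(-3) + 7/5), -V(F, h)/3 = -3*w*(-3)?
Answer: -55134/5 ≈ -11027.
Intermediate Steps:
V(F, h) = 135 (V(F, h) = -3*(-3*(-5))*(-3) = -45*(-3) = -3*(-45) = 135)
c = 55134/5 (c = 42942 + 732*(135/(-3) + 7/5) = 42942 + 732*(135*(-⅓) + 7*(⅕)) = 42942 + 732*(-45 + 7/5) = 42942 + 732*(-218/5) = 42942 - 159576/5 = 55134/5 ≈ 11027.)
-c = -1*55134/5 = -55134/5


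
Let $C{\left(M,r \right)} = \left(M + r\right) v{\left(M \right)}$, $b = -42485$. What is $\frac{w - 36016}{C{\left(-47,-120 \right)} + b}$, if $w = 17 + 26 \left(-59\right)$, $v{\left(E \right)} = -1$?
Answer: $\frac{12511}{14106} \approx 0.88693$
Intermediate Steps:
$C{\left(M,r \right)} = - M - r$ ($C{\left(M,r \right)} = \left(M + r\right) \left(-1\right) = - M - r$)
$w = -1517$ ($w = 17 - 1534 = -1517$)
$\frac{w - 36016}{C{\left(-47,-120 \right)} + b} = \frac{-1517 - 36016}{\left(\left(-1\right) \left(-47\right) - -120\right) - 42485} = - \frac{37533}{\left(47 + 120\right) - 42485} = - \frac{37533}{167 - 42485} = - \frac{37533}{-42318} = \left(-37533\right) \left(- \frac{1}{42318}\right) = \frac{12511}{14106}$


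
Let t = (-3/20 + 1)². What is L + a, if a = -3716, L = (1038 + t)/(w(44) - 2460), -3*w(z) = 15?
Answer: -3664391489/986000 ≈ -3716.4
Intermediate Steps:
w(z) = -5 (w(z) = -⅓*15 = -5)
t = 289/400 (t = (-3*1/20 + 1)² = (-3/20 + 1)² = (17/20)² = 289/400 ≈ 0.72250)
L = -415489/986000 (L = (1038 + 289/400)/(-5 - 2460) = (415489/400)/(-2465) = (415489/400)*(-1/2465) = -415489/986000 ≈ -0.42139)
L + a = -415489/986000 - 3716 = -3664391489/986000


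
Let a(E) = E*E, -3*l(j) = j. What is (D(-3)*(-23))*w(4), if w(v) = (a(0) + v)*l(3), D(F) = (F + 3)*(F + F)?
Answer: 0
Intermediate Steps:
l(j) = -j/3
D(F) = 2*F*(3 + F) (D(F) = (3 + F)*(2*F) = 2*F*(3 + F))
a(E) = E**2
w(v) = -v (w(v) = (0**2 + v)*(-1/3*3) = (0 + v)*(-1) = v*(-1) = -v)
(D(-3)*(-23))*w(4) = ((2*(-3)*(3 - 3))*(-23))*(-1*4) = ((2*(-3)*0)*(-23))*(-4) = (0*(-23))*(-4) = 0*(-4) = 0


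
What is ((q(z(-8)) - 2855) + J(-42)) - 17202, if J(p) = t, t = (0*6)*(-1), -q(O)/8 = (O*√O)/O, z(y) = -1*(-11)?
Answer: -20057 - 8*√11 ≈ -20084.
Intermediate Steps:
z(y) = 11
q(O) = -8*√O (q(O) = -8*O*√O/O = -8*O^(3/2)/O = -8*√O)
t = 0 (t = 0*(-1) = 0)
J(p) = 0
((q(z(-8)) - 2855) + J(-42)) - 17202 = ((-8*√11 - 2855) + 0) - 17202 = ((-2855 - 8*√11) + 0) - 17202 = (-2855 - 8*√11) - 17202 = -20057 - 8*√11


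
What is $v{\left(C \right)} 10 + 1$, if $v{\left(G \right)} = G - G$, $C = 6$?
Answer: $1$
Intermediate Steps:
$v{\left(G \right)} = 0$
$v{\left(C \right)} 10 + 1 = 0 \cdot 10 + 1 = 0 + 1 = 1$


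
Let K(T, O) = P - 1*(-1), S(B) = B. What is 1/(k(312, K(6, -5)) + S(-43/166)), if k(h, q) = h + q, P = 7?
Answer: 166/53077 ≈ 0.0031275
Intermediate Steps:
K(T, O) = 8 (K(T, O) = 7 - 1*(-1) = 7 + 1 = 8)
1/(k(312, K(6, -5)) + S(-43/166)) = 1/((312 + 8) - 43/166) = 1/(320 - 43*1/166) = 1/(320 - 43/166) = 1/(53077/166) = 166/53077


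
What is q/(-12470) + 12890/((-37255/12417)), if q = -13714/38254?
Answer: -7635067880854433/1777165504190 ≈ -4296.2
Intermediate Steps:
q = -6857/19127 (q = -13714*1/38254 = -6857/19127 ≈ -0.35850)
q/(-12470) + 12890/((-37255/12417)) = -6857/19127/(-12470) + 12890/((-37255/12417)) = -6857/19127*(-1/12470) + 12890/((-37255*1/12417)) = 6857/238513690 + 12890/(-37255/12417) = 6857/238513690 + 12890*(-12417/37255) = 6857/238513690 - 32011026/7451 = -7635067880854433/1777165504190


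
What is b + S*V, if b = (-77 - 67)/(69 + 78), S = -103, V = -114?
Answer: 575310/49 ≈ 11741.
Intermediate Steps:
b = -48/49 (b = -144/147 = -144*1/147 = -48/49 ≈ -0.97959)
b + S*V = -48/49 - 103*(-114) = -48/49 + 11742 = 575310/49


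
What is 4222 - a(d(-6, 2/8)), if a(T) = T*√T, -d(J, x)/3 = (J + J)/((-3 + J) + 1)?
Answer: 4222 + 27*I*√2/4 ≈ 4222.0 + 9.5459*I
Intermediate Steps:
d(J, x) = -6*J/(-2 + J) (d(J, x) = -3*(J + J)/((-3 + J) + 1) = -3*2*J/(-2 + J) = -6*J/(-2 + J))
a(T) = T^(3/2)
4222 - a(d(-6, 2/8)) = 4222 - (-6*(-6)/(-2 - 6))^(3/2) = 4222 - (-6*(-6)/(-8))^(3/2) = 4222 - (-6*(-6)*(-⅛))^(3/2) = 4222 - (-9/2)^(3/2) = 4222 - (-27)*I*√2/4 = 4222 + 27*I*√2/4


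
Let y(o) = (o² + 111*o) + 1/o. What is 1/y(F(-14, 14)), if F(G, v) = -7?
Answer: -7/5097 ≈ -0.0013734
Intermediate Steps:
y(o) = 1/o + o² + 111*o
1/y(F(-14, 14)) = 1/((1 + (-7)²*(111 - 7))/(-7)) = 1/(-(1 + 49*104)/7) = 1/(-(1 + 5096)/7) = 1/(-⅐*5097) = 1/(-5097/7) = -7/5097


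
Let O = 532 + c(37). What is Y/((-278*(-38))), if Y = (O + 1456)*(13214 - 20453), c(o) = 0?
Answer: -189357/139 ≈ -1362.3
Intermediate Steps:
O = 532 (O = 532 + 0 = 532)
Y = -14391132 (Y = (532 + 1456)*(13214 - 20453) = 1988*(-7239) = -14391132)
Y/((-278*(-38))) = -14391132/((-278*(-38))) = -14391132/10564 = -14391132*1/10564 = -189357/139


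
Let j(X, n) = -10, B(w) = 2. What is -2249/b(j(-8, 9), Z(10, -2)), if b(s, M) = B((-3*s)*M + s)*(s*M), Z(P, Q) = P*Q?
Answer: -2249/400 ≈ -5.6225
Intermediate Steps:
b(s, M) = 2*M*s (b(s, M) = 2*(s*M) = 2*(M*s) = 2*M*s)
-2249/b(j(-8, 9), Z(10, -2)) = -2249/(2*(10*(-2))*(-10)) = -2249/(2*(-20)*(-10)) = -2249/400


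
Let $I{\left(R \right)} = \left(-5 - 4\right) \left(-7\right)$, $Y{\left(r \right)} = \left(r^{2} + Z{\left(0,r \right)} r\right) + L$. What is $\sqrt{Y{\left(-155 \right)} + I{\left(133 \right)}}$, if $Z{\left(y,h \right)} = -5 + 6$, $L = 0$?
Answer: $\sqrt{23933} \approx 154.7$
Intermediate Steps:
$Z{\left(y,h \right)} = 1$
$Y{\left(r \right)} = r + r^{2}$ ($Y{\left(r \right)} = \left(r^{2} + 1 r\right) + 0 = \left(r^{2} + r\right) + 0 = \left(r + r^{2}\right) + 0 = r + r^{2}$)
$I{\left(R \right)} = 63$ ($I{\left(R \right)} = \left(-9\right) \left(-7\right) = 63$)
$\sqrt{Y{\left(-155 \right)} + I{\left(133 \right)}} = \sqrt{- 155 \left(1 - 155\right) + 63} = \sqrt{\left(-155\right) \left(-154\right) + 63} = \sqrt{23870 + 63} = \sqrt{23933}$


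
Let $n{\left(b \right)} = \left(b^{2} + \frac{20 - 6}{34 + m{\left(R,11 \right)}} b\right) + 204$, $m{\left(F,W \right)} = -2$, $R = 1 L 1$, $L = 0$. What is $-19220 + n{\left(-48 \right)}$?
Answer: $-16733$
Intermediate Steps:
$R = 0$ ($R = 1 \cdot 0 \cdot 1 = 0 \cdot 1 = 0$)
$n{\left(b \right)} = 204 + b^{2} + \frac{7 b}{16}$ ($n{\left(b \right)} = \left(b^{2} + \frac{20 - 6}{34 - 2} b\right) + 204 = \left(b^{2} + \frac{14}{32} b\right) + 204 = \left(b^{2} + 14 \cdot \frac{1}{32} b\right) + 204 = \left(b^{2} + \frac{7 b}{16}\right) + 204 = 204 + b^{2} + \frac{7 b}{16}$)
$-19220 + n{\left(-48 \right)} = -19220 + \left(204 + \left(-48\right)^{2} + \frac{7}{16} \left(-48\right)\right) = -19220 + \left(204 + 2304 - 21\right) = -19220 + 2487 = -16733$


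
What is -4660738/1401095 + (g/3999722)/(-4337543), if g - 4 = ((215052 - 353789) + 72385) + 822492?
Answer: -40429493458126132814/12153774873106467685 ≈ -3.3265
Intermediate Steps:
g = 756144 (g = 4 + (((215052 - 353789) + 72385) + 822492) = 4 + ((-138737 + 72385) + 822492) = 4 + (-66352 + 822492) = 4 + 756140 = 756144)
-4660738/1401095 + (g/3999722)/(-4337543) = -4660738/1401095 + (756144/3999722)/(-4337543) = -4660738*1/1401095 + (756144*(1/3999722))*(-1/4337543) = -4660738/1401095 + (378072/1999861)*(-1/4337543) = -4660738/1401095 - 378072/8674483081523 = -40429493458126132814/12153774873106467685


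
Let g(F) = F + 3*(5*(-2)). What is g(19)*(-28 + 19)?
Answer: 99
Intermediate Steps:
g(F) = -30 + F (g(F) = F + 3*(-10) = F - 30 = -30 + F)
g(19)*(-28 + 19) = (-30 + 19)*(-28 + 19) = -11*(-9) = 99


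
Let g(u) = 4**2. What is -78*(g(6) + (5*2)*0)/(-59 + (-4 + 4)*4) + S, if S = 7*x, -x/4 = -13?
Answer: 22724/59 ≈ 385.15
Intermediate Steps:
x = 52 (x = -4*(-13) = 52)
g(u) = 16
S = 364 (S = 7*52 = 364)
-78*(g(6) + (5*2)*0)/(-59 + (-4 + 4)*4) + S = -78*(16 + (5*2)*0)/(-59 + (-4 + 4)*4) + 364 = -78*(16 + 10*0)/(-59 + 0*4) + 364 = -78*(16 + 0)/(-59 + 0) + 364 = -1248/(-59) + 364 = -1248*(-1)/59 + 364 = -78*(-16/59) + 364 = 1248/59 + 364 = 22724/59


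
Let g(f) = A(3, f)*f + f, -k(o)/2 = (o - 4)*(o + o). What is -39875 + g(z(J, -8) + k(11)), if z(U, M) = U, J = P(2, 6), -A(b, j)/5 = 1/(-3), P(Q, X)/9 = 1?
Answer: -122017/3 ≈ -40672.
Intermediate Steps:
P(Q, X) = 9 (P(Q, X) = 9*1 = 9)
A(b, j) = 5/3 (A(b, j) = -5/(-3) = -5*(-⅓) = 5/3)
k(o) = -4*o*(-4 + o) (k(o) = -2*(o - 4)*(o + o) = -2*(-4 + o)*2*o = -4*o*(-4 + o))
J = 9
g(f) = 8*f/3 (g(f) = 5*f/3 + f = 8*f/3)
-39875 + g(z(J, -8) + k(11)) = -39875 + 8*(9 + 4*11*(4 - 1*11))/3 = -39875 + 8*(9 + 4*11*(4 - 11))/3 = -39875 + 8*(9 + 4*11*(-7))/3 = -39875 + 8*(9 - 308)/3 = -39875 + (8/3)*(-299) = -39875 - 2392/3 = -122017/3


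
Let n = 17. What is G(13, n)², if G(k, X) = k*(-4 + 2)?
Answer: 676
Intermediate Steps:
G(k, X) = -2*k (G(k, X) = k*(-2) = -2*k)
G(13, n)² = (-2*13)² = (-26)² = 676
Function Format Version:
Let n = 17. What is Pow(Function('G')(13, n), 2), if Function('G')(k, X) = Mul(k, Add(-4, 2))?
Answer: 676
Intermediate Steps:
Function('G')(k, X) = Mul(-2, k) (Function('G')(k, X) = Mul(k, -2) = Mul(-2, k))
Pow(Function('G')(13, n), 2) = Pow(Mul(-2, 13), 2) = Pow(-26, 2) = 676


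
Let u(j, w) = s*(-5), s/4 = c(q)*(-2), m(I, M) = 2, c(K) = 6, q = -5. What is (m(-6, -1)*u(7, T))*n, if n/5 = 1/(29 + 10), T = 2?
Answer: 800/13 ≈ 61.538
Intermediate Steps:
s = -48 (s = 4*(6*(-2)) = 4*(-12) = -48)
u(j, w) = 240 (u(j, w) = -48*(-5) = 240)
n = 5/39 (n = 5/(29 + 10) = 5/39 ≈ 0.12821)
(m(-6, -1)*u(7, T))*n = (2*240)*(5/39) = 480*(5/39) = 800/13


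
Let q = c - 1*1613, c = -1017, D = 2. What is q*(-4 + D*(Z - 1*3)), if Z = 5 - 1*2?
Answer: 10520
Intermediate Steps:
Z = 3 (Z = 5 - 2 = 3)
q = -2630 (q = -1017 - 1*1613 = -1017 - 1613 = -2630)
q*(-4 + D*(Z - 1*3)) = -2630*(-4 + 2*(3 - 1*3)) = -2630*(-4 + 2*(3 - 3)) = -2630*(-4 + 2*0) = -2630*(-4 + 0) = -2630*(-4) = 10520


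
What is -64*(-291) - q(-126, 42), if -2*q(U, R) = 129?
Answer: 37377/2 ≈ 18689.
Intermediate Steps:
q(U, R) = -129/2 (q(U, R) = -1/2*129 = -129/2)
-64*(-291) - q(-126, 42) = -64*(-291) - 1*(-129/2) = 18624 + 129/2 = 37377/2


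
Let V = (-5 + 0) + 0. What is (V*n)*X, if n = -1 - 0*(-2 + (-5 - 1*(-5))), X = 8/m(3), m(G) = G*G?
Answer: 40/9 ≈ 4.4444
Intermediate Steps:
m(G) = G²
X = 8/9 (X = 8/(3²) = 8/9 ≈ 0.88889)
n = -1 (n = -1 - 0*(-2 + (-5 + 5)) = -1 - 0*(-2 + 0) = -1 - 0*(-2) = -1 - 1*0 = -1 + 0 = -1)
V = -5 (V = -5 + 0 = -5)
(V*n)*X = -5*(-1)*(8/9) = 5*(8/9) = 40/9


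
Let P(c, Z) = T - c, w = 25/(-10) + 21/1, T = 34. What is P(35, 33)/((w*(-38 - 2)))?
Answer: 1/740 ≈ 0.0013514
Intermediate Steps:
w = 37/2 (w = 25*(-⅒) + 21*1 = -5/2 + 21 = 37/2 ≈ 18.500)
P(c, Z) = 34 - c
P(35, 33)/((w*(-38 - 2))) = (34 - 1*35)/((37*(-38 - 2)/2)) = (34 - 35)/(((37/2)*(-40))) = -1/(-740) = -1*(-1/740) = 1/740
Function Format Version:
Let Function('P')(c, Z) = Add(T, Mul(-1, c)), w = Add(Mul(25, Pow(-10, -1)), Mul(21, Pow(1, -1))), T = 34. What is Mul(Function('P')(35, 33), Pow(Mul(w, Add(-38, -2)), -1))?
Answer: Rational(1, 740) ≈ 0.0013514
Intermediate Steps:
w = Rational(37, 2) (w = Add(Mul(25, Rational(-1, 10)), Mul(21, 1)) = Add(Rational(-5, 2), 21) = Rational(37, 2) ≈ 18.500)
Function('P')(c, Z) = Add(34, Mul(-1, c))
Mul(Function('P')(35, 33), Pow(Mul(w, Add(-38, -2)), -1)) = Mul(Add(34, Mul(-1, 35)), Pow(Mul(Rational(37, 2), Add(-38, -2)), -1)) = Mul(Add(34, -35), Pow(Mul(Rational(37, 2), -40), -1)) = Mul(-1, Pow(-740, -1)) = Mul(-1, Rational(-1, 740)) = Rational(1, 740)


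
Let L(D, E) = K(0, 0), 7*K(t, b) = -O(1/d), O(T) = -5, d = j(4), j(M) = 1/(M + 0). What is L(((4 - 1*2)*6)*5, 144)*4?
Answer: 20/7 ≈ 2.8571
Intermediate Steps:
j(M) = 1/M
d = ¼ (d = 1/4 = ¼ ≈ 0.25000)
K(t, b) = 5/7 (K(t, b) = (-1*(-5))/7 = (⅐)*5 = 5/7)
L(D, E) = 5/7
L(((4 - 1*2)*6)*5, 144)*4 = (5/7)*4 = 20/7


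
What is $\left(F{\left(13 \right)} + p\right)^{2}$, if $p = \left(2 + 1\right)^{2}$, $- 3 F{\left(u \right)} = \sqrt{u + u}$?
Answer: $\frac{\left(27 - \sqrt{26}\right)^{2}}{9} \approx 53.295$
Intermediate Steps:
$F{\left(u \right)} = - \frac{\sqrt{2} \sqrt{u}}{3}$ ($F{\left(u \right)} = - \frac{\sqrt{u + u}}{3} = - \frac{\sqrt{2 u}}{3} = - \frac{\sqrt{2} \sqrt{u}}{3}$)
$p = 9$ ($p = 3^{2} = 9$)
$\left(F{\left(13 \right)} + p\right)^{2} = \left(- \frac{\sqrt{2} \sqrt{13}}{3} + 9\right)^{2} = \left(- \frac{\sqrt{26}}{3} + 9\right)^{2} = \left(9 - \frac{\sqrt{26}}{3}\right)^{2}$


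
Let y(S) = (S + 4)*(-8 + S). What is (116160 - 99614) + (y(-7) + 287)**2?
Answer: 126770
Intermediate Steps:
y(S) = (-8 + S)*(4 + S) (y(S) = (4 + S)*(-8 + S) = (-8 + S)*(4 + S))
(116160 - 99614) + (y(-7) + 287)**2 = (116160 - 99614) + ((-32 + (-7)**2 - 4*(-7)) + 287)**2 = 16546 + ((-32 + 49 + 28) + 287)**2 = 16546 + (45 + 287)**2 = 16546 + 332**2 = 16546 + 110224 = 126770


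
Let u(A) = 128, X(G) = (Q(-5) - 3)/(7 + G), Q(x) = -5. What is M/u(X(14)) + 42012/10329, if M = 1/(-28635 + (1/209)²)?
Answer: 2242083599716525/551234957985536 ≈ 4.0674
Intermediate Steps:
X(G) = -8/(7 + G) (X(G) = (-5 - 3)/(7 + G) = -8/(7 + G))
M = -43681/1250805434 (M = 1/(-28635 + (1/209)²) = 1/(-28635 + 1/43681) = 1/(-1250805434/43681) = -43681/1250805434 ≈ -3.4922e-5)
M/u(X(14)) + 42012/10329 = -43681/1250805434/128 + 42012/10329 = -43681/1250805434*1/128 + 42012*(1/10329) = -43681/160103095552 + 14004/3443 = 2242083599716525/551234957985536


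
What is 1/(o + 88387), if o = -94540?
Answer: -1/6153 ≈ -0.00016252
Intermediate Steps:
1/(o + 88387) = 1/(-94540 + 88387) = 1/(-6153) = -1/6153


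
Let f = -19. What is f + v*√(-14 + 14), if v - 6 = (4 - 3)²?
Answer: -19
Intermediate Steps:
v = 7 (v = 6 + (4 - 3)² = 6 + 1² = 6 + 1 = 7)
f + v*√(-14 + 14) = -19 + 7*√(-14 + 14) = -19 + 7*√0 = -19 + 7*0 = -19 + 0 = -19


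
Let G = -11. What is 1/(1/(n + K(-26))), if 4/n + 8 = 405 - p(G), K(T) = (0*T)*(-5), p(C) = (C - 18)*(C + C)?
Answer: -4/241 ≈ -0.016598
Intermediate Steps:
p(C) = 2*C*(-18 + C) (p(C) = (-18 + C)*(2*C) = 2*C*(-18 + C))
K(T) = 0 (K(T) = 0*(-5) = 0)
n = -4/241 (n = 4/(-8 + (405 - 2*(-11)*(-18 - 11))) = 4/(-8 + (405 - 2*(-11)*(-29))) = 4/(-8 + (405 - 1*638)) = 4/(-8 + (405 - 638)) = 4/(-8 - 233) = 4/(-241) = 4*(-1/241) = -4/241 ≈ -0.016598)
1/(1/(n + K(-26))) = 1/(1/(-4/241 + 0)) = 1/(1/(-4/241)) = 1/(-241/4) = -4/241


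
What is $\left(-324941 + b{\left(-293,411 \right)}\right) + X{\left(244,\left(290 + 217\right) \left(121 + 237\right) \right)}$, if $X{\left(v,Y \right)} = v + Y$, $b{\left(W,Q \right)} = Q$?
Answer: $-142780$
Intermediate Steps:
$X{\left(v,Y \right)} = Y + v$
$\left(-324941 + b{\left(-293,411 \right)}\right) + X{\left(244,\left(290 + 217\right) \left(121 + 237\right) \right)} = \left(-324941 + 411\right) + \left(\left(290 + 217\right) \left(121 + 237\right) + 244\right) = -324530 + \left(507 \cdot 358 + 244\right) = -324530 + \left(181506 + 244\right) = -324530 + 181750 = -142780$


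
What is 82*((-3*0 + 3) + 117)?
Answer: 9840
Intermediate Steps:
82*((-3*0 + 3) + 117) = 82*((0 + 3) + 117) = 82*(3 + 117) = 82*120 = 9840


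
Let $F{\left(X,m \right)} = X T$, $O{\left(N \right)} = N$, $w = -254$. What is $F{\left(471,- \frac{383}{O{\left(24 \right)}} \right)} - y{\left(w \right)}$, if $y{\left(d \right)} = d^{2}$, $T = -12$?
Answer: $-70168$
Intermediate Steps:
$F{\left(X,m \right)} = - 12 X$ ($F{\left(X,m \right)} = X \left(-12\right) = - 12 X$)
$F{\left(471,- \frac{383}{O{\left(24 \right)}} \right)} - y{\left(w \right)} = \left(-12\right) 471 - \left(-254\right)^{2} = -5652 - 64516 = -70168$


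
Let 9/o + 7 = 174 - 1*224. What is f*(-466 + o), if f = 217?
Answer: -1921969/19 ≈ -1.0116e+5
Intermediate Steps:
o = -3/19 (o = 9/(-7 + (174 - 1*224)) = 9/(-7 + (174 - 224)) = 9/(-7 - 50) = 9/(-57) = 9*(-1/57) = -3/19 ≈ -0.15789)
f*(-466 + o) = 217*(-466 - 3/19) = 217*(-8857/19) = -1921969/19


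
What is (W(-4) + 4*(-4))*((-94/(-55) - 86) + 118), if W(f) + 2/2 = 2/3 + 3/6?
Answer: -5871/11 ≈ -533.73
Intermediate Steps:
W(f) = 1/6 (W(f) = -1 + (2/3 + 3/6) = -1 + (2*(1/3) + 3*(1/6)) = -1 + (2/3 + 1/2) = -1 + 7/6 = 1/6)
(W(-4) + 4*(-4))*((-94/(-55) - 86) + 118) = (1/6 + 4*(-4))*((-94/(-55) - 86) + 118) = (1/6 - 16)*((-94*(-1/55) - 86) + 118) = -95*((94/55 - 86) + 118)/6 = -95*(-4636/55 + 118)/6 = -95/6*1854/55 = -5871/11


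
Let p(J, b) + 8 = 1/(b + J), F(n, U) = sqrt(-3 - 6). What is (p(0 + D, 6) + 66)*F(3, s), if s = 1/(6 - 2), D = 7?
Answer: 2265*I/13 ≈ 174.23*I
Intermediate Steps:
s = 1/4 ≈ 0.25000
F(n, U) = 3*I (F(n, U) = sqrt(-9) = 3*I)
p(J, b) = -8 + 1/(J + b) (p(J, b) = -8 + 1/(b + J) = -8 + 1/(J + b))
(p(0 + D, 6) + 66)*F(3, s) = ((1 - 8*(0 + 7) - 8*6)/((0 + 7) + 6) + 66)*(3*I) = ((1 - 8*7 - 48)/(7 + 6) + 66)*(3*I) = ((1 - 56 - 48)/13 + 66)*(3*I) = ((1/13)*(-103) + 66)*(3*I) = (-103/13 + 66)*(3*I) = 755*(3*I)/13 = 2265*I/13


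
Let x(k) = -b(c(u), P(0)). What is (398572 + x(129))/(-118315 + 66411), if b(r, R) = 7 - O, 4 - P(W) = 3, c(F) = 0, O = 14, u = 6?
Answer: -398579/51904 ≈ -7.6792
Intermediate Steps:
P(W) = 1 (P(W) = 4 - 1*3 = 4 - 3 = 1)
b(r, R) = -7 (b(r, R) = 7 - 1*14 = 7 - 14 = -7)
x(k) = 7 (x(k) = -1*(-7) = 7)
(398572 + x(129))/(-118315 + 66411) = (398572 + 7)/(-118315 + 66411) = 398579/(-51904) = 398579*(-1/51904) = -398579/51904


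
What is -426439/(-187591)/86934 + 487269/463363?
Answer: 7946597986814743/7556540482287822 ≈ 1.0516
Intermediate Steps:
-426439/(-187591)/86934 + 487269/463363 = -426439*(-1/187591)*(1/86934) + 487269*(1/463363) = (426439/187591)*(1/86934) + 487269/463363 = 426439/16308035994 + 487269/463363 = 7946597986814743/7556540482287822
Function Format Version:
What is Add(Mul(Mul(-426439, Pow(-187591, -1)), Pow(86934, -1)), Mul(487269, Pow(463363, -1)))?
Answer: Rational(7946597986814743, 7556540482287822) ≈ 1.0516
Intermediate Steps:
Add(Mul(Mul(-426439, Pow(-187591, -1)), Pow(86934, -1)), Mul(487269, Pow(463363, -1))) = Add(Mul(Mul(-426439, Rational(-1, 187591)), Rational(1, 86934)), Mul(487269, Rational(1, 463363))) = Add(Mul(Rational(426439, 187591), Rational(1, 86934)), Rational(487269, 463363)) = Add(Rational(426439, 16308035994), Rational(487269, 463363)) = Rational(7946597986814743, 7556540482287822)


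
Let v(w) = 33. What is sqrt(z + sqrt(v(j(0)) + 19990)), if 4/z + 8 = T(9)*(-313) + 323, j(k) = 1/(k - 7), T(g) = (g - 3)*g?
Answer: sqrt(-7372 + 30569841*sqrt(20023))/5529 ≈ 11.895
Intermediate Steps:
T(g) = g*(-3 + g) (T(g) = (-3 + g)*g = g*(-3 + g))
j(k) = 1/(-7 + k)
z = -4/16587 (z = 4/(-8 + ((9*(-3 + 9))*(-313) + 323)) = 4/(-8 + ((9*6)*(-313) + 323)) = 4/(-8 + (54*(-313) + 323)) = 4/(-8 + (-16902 + 323)) = 4/(-8 - 16579) = 4/(-16587) = 4*(-1/16587) = -4/16587 ≈ -0.00024115)
sqrt(z + sqrt(v(j(0)) + 19990)) = sqrt(-4/16587 + sqrt(33 + 19990)) = sqrt(-4/16587 + sqrt(20023))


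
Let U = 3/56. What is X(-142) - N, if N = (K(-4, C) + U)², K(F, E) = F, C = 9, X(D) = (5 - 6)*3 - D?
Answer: 387063/3136 ≈ 123.43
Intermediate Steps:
X(D) = -3 - D (X(D) = -1*3 - D = -3 - D)
U = 3/56 (U = 3*(1/56) = 3/56 ≈ 0.053571)
N = 48841/3136 (N = (-4 + 3/56)² = (-221/56)² = 48841/3136 ≈ 15.574)
X(-142) - N = (-3 - 1*(-142)) - 1*48841/3136 = (-3 + 142) - 48841/3136 = 139 - 48841/3136 = 387063/3136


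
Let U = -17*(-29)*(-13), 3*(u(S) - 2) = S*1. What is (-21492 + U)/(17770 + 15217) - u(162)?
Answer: -1875173/32987 ≈ -56.846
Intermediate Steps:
u(S) = 2 + S/3 (u(S) = 2 + (S*1)/3 = 2 + S/3)
U = -6409 (U = 493*(-13) = -6409)
(-21492 + U)/(17770 + 15217) - u(162) = (-21492 - 6409)/(17770 + 15217) - (2 + (⅓)*162) = -27901/32987 - (2 + 54) = -27901*1/32987 - 1*56 = -27901/32987 - 56 = -1875173/32987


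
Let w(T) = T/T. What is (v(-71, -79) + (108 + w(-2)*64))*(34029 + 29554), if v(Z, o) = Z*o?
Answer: 367573323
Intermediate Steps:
w(T) = 1
(v(-71, -79) + (108 + w(-2)*64))*(34029 + 29554) = (-71*(-79) + (108 + 1*64))*(34029 + 29554) = (5609 + (108 + 64))*63583 = (5609 + 172)*63583 = 5781*63583 = 367573323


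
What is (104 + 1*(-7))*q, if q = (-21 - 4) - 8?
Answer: -3201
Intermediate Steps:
q = -33 (q = -25 - 8 = -33)
(104 + 1*(-7))*q = (104 + 1*(-7))*(-33) = (104 - 7)*(-33) = 97*(-33) = -3201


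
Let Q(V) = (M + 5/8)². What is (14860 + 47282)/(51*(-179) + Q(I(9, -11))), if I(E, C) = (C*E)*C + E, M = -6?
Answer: -3977088/582407 ≈ -6.8287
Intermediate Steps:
I(E, C) = E + E*C² (I(E, C) = E*C² + E = E + E*C²)
Q(V) = 1849/64 (Q(V) = (-6 + 5/8)² = (-43/8)² = 1849/64)
(14860 + 47282)/(51*(-179) + Q(I(9, -11))) = (14860 + 47282)/(51*(-179) + 1849/64) = 62142/(-9129 + 1849/64) = 62142/(-582407/64) = 62142*(-64/582407) = -3977088/582407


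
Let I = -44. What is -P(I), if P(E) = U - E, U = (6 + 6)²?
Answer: -188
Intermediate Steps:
U = 144 (U = 12² = 144)
P(E) = 144 - E
-P(I) = -(144 - 1*(-44)) = -(144 + 44) = -1*188 = -188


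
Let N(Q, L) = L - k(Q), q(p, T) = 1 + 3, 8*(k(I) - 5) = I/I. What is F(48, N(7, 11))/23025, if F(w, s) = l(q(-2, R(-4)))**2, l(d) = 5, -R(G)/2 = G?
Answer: 1/921 ≈ 0.0010858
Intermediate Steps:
R(G) = -2*G
k(I) = 41/8 (k(I) = 5 + (I/I)/8 = 5 + (1/8)*1 = 5 + 1/8 = 41/8)
q(p, T) = 4
N(Q, L) = -41/8 + L (N(Q, L) = L - 1*41/8 = L - 41/8 = -41/8 + L)
F(w, s) = 25 (F(w, s) = 5**2 = 25)
F(48, N(7, 11))/23025 = 25/23025 = 25*(1/23025) = 1/921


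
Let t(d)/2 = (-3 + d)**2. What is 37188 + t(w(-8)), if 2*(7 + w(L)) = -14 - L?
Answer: 37526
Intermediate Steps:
w(L) = -14 - L/2 (w(L) = -7 + (-14 - L)/2 = -7 + (-7 - L/2) = -14 - L/2)
t(d) = 2*(-3 + d)**2
37188 + t(w(-8)) = 37188 + 2*(-3 + (-14 - 1/2*(-8)))**2 = 37188 + 2*(-3 + (-14 + 4))**2 = 37188 + 2*(-3 - 10)**2 = 37188 + 2*(-13)**2 = 37188 + 2*169 = 37188 + 338 = 37526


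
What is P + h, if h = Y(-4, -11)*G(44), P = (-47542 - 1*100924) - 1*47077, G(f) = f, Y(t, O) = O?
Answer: -196027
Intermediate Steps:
P = -195543 (P = (-47542 - 100924) - 47077 = -148466 - 47077 = -195543)
h = -484 (h = -11*44 = -484)
P + h = -195543 - 484 = -196027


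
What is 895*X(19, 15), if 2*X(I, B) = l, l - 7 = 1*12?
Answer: 17005/2 ≈ 8502.5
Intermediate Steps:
l = 19 (l = 7 + 1*12 = 7 + 12 = 19)
X(I, B) = 19/2 (X(I, B) = (½)*19 = 19/2)
895*X(19, 15) = 895*(19/2) = 17005/2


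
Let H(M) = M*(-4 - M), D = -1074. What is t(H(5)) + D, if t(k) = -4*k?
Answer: -894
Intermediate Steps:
t(H(5)) + D = -(-4)*5*(4 + 5) - 1074 = -(-4)*5*9 - 1074 = -4*(-45) - 1074 = 180 - 1074 = -894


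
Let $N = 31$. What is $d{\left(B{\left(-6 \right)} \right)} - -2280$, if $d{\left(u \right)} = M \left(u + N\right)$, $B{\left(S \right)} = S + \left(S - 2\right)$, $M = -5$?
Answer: $2195$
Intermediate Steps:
$B{\left(S \right)} = -2 + 2 S$ ($B{\left(S \right)} = S + \left(-2 + S\right) = -2 + 2 S$)
$d{\left(u \right)} = -155 - 5 u$ ($d{\left(u \right)} = - 5 \left(u + 31\right) = - 5 \left(31 + u\right) = -155 - 5 u$)
$d{\left(B{\left(-6 \right)} \right)} - -2280 = \left(-155 - 5 \left(-2 + 2 \left(-6\right)\right)\right) - -2280 = \left(-155 - 5 \left(-2 - 12\right)\right) + 2280 = \left(-155 - -70\right) + 2280 = \left(-155 + 70\right) + 2280 = -85 + 2280 = 2195$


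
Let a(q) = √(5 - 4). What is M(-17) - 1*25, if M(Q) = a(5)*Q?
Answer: -42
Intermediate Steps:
a(q) = 1 (a(q) = √1 = 1)
M(Q) = Q (M(Q) = 1*Q = Q)
M(-17) - 1*25 = -17 - 1*25 = -17 - 25 = -42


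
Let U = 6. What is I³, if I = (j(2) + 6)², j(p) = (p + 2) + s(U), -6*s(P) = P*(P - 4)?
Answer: 262144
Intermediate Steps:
s(P) = -P*(-4 + P)/6 (s(P) = -P*(P - 4)/6 = -P*(-4 + P)/6)
j(p) = p (j(p) = (p + 2) + (⅙)*6*(4 - 1*6) = (2 + p) + (⅙)*6*(4 - 6) = (2 + p) + (⅙)*6*(-2) = (2 + p) - 2 = p)
I = 64 (I = (2 + 6)² = 8² = 64)
I³ = 64³ = 262144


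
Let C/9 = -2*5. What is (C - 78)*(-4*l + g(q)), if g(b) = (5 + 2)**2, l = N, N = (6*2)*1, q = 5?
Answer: -168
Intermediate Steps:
N = 12 (N = 12*1 = 12)
l = 12
g(b) = 49 (g(b) = 7**2 = 49)
C = -90 (C = 9*(-2*5) = 9*(-10) = -90)
(C - 78)*(-4*l + g(q)) = (-90 - 78)*(-4*12 + 49) = -168*(-48 + 49) = -168*1 = -168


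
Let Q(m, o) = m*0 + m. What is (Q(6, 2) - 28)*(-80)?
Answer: 1760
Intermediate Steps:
Q(m, o) = m (Q(m, o) = 0 + m = m)
(Q(6, 2) - 28)*(-80) = (6 - 28)*(-80) = -22*(-80) = 1760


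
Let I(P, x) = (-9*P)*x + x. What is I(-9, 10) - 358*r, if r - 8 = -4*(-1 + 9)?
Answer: 9412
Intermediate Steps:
I(P, x) = x - 9*P*x (I(P, x) = -9*P*x + x = x - 9*P*x)
r = -24 (r = 8 - 4*(-1 + 9) = 8 - 4*8 = 8 - 32 = -24)
I(-9, 10) - 358*r = 10*(1 - 9*(-9)) - 358*(-24) = 10*(1 + 81) + 8592 = 10*82 + 8592 = 820 + 8592 = 9412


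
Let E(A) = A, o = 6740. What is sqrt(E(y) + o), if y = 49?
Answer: sqrt(6789) ≈ 82.395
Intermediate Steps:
sqrt(E(y) + o) = sqrt(49 + 6740) = sqrt(6789)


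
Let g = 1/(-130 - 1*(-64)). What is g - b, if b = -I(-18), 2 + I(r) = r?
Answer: -1321/66 ≈ -20.015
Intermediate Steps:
I(r) = -2 + r
b = 20 (b = -(-2 - 18) = -1*(-20) = 20)
g = -1/66 (g = 1/(-130 + 64) = 1/(-66) = -1/66 ≈ -0.015152)
g - b = -1/66 - 1*20 = -1/66 - 20 = -1321/66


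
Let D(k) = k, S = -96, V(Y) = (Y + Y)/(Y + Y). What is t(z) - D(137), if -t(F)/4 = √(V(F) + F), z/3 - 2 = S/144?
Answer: -137 - 4*√5 ≈ -145.94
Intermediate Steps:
V(Y) = 1 (V(Y) = (2*Y)/((2*Y)) = (2*Y)*(1/(2*Y)) = 1)
z = 4 (z = 6 + 3*(-96/144) = 6 + 3*(-96*1/144) = 6 + 3*(-⅔) = 6 - 2 = 4)
t(F) = -4*√(1 + F)
t(z) - D(137) = -4*√(1 + 4) - 1*137 = -4*√5 - 137 = -137 - 4*√5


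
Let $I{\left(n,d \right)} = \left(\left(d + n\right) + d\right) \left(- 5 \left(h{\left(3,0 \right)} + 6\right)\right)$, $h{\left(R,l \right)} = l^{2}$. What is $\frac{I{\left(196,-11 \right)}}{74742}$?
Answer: $- \frac{870}{12457} \approx -0.06984$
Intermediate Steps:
$I{\left(n,d \right)} = - 60 d - 30 n$ ($I{\left(n,d \right)} = \left(\left(d + n\right) + d\right) \left(- 5 \left(0^{2} + 6\right)\right) = \left(n + 2 d\right) \left(- 5 \left(0 + 6\right)\right) = \left(n + 2 d\right) \left(\left(-5\right) 6\right) = \left(n + 2 d\right) \left(-30\right) = - 60 d - 30 n$)
$\frac{I{\left(196,-11 \right)}}{74742} = \frac{\left(-60\right) \left(-11\right) - 5880}{74742} = \left(660 - 5880\right) \frac{1}{74742} = \left(-5220\right) \frac{1}{74742} = - \frac{870}{12457}$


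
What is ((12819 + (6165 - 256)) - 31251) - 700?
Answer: -13223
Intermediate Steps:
((12819 + (6165 - 256)) - 31251) - 700 = ((12819 + 5909) - 31251) - 700 = (18728 - 31251) - 700 = -12523 - 700 = -13223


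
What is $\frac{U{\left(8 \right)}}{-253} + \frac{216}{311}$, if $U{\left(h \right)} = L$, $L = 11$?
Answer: $\frac{4657}{7153} \approx 0.65106$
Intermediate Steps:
$U{\left(h \right)} = 11$
$\frac{U{\left(8 \right)}}{-253} + \frac{216}{311} = \frac{11}{-253} + \frac{216}{311} = 11 \left(- \frac{1}{253}\right) + 216 \cdot \frac{1}{311} = - \frac{1}{23} + \frac{216}{311} = \frac{4657}{7153}$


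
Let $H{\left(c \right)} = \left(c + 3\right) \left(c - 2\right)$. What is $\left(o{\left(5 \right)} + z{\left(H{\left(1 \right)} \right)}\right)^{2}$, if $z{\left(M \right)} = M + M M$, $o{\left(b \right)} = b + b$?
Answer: $484$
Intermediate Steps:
$H{\left(c \right)} = \left(-2 + c\right) \left(3 + c\right)$ ($H{\left(c \right)} = \left(3 + c\right) \left(-2 + c\right) = \left(-2 + c\right) \left(3 + c\right)$)
$o{\left(b \right)} = 2 b$
$z{\left(M \right)} = M + M^{2}$
$\left(o{\left(5 \right)} + z{\left(H{\left(1 \right)} \right)}\right)^{2} = \left(2 \cdot 5 + \left(-6 + 1 + 1^{2}\right) \left(1 + \left(-6 + 1 + 1^{2}\right)\right)\right)^{2} = \left(10 + \left(-6 + 1 + 1\right) \left(1 + \left(-6 + 1 + 1\right)\right)\right)^{2} = \left(10 - 4 \left(1 - 4\right)\right)^{2} = \left(10 - -12\right)^{2} = \left(10 + 12\right)^{2} = 22^{2} = 484$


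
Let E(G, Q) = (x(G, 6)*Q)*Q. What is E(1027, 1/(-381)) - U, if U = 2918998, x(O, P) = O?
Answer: -423724667651/145161 ≈ -2.9190e+6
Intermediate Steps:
E(G, Q) = G*Q² (E(G, Q) = (G*Q)*Q = G*Q²)
E(1027, 1/(-381)) - U = 1027*(1/(-381))² - 1*2918998 = 1027*(-1/381)² - 2918998 = 1027*(1/145161) - 2918998 = 1027/145161 - 2918998 = -423724667651/145161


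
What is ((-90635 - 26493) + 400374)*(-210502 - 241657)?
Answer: -128072228114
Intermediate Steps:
((-90635 - 26493) + 400374)*(-210502 - 241657) = (-117128 + 400374)*(-452159) = 283246*(-452159) = -128072228114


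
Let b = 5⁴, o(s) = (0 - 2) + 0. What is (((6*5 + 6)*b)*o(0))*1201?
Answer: -54045000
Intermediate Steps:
o(s) = -2 (o(s) = -2 + 0 = -2)
b = 625
(((6*5 + 6)*b)*o(0))*1201 = (((6*5 + 6)*625)*(-2))*1201 = (((30 + 6)*625)*(-2))*1201 = ((36*625)*(-2))*1201 = (22500*(-2))*1201 = -45000*1201 = -54045000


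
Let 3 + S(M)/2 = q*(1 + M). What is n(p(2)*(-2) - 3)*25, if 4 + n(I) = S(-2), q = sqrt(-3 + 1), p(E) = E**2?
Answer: -250 - 50*I*sqrt(2) ≈ -250.0 - 70.711*I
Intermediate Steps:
q = I*sqrt(2) (q = sqrt(-2) = I*sqrt(2) ≈ 1.4142*I)
S(M) = -6 + 2*I*sqrt(2)*(1 + M) (S(M) = -6 + 2*((I*sqrt(2))*(1 + M)) = -6 + 2*(I*sqrt(2)*(1 + M)) = -6 + 2*I*sqrt(2)*(1 + M))
n(I) = -10 - 2*I*sqrt(2) (n(I) = -4 + (-6 + 2*I*sqrt(2) + 2*I*(-2)*sqrt(2)) = -4 + (-6 + 2*I*sqrt(2) - 4*I*sqrt(2)) = -4 + (-6 - 2*I*sqrt(2)) = -10 - 2*I*sqrt(2))
n(p(2)*(-2) - 3)*25 = (-10 - 2*I*sqrt(2))*25 = -250 - 50*I*sqrt(2)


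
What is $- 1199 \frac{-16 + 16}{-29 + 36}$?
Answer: $0$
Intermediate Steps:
$- 1199 \frac{-16 + 16}{-29 + 36} = - 1199 \cdot \frac{0}{7} = - 1199 \cdot 0 \cdot \frac{1}{7} = \left(-1199\right) 0 = 0$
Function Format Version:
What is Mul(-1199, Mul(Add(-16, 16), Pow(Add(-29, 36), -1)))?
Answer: 0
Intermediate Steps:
Mul(-1199, Mul(Add(-16, 16), Pow(Add(-29, 36), -1))) = Mul(-1199, Mul(0, Pow(7, -1))) = Mul(-1199, Mul(0, Rational(1, 7))) = Mul(-1199, 0) = 0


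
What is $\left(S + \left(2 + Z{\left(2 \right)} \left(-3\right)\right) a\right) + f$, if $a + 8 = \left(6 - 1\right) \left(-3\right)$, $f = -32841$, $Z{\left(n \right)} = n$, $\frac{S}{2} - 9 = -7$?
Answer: $-32745$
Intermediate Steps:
$S = 4$ ($S = 18 + 2 \left(-7\right) = 18 - 14 = 4$)
$a = -23$ ($a = -8 + \left(6 - 1\right) \left(-3\right) = -8 + 5 \left(-3\right) = -8 - 15 = -23$)
$\left(S + \left(2 + Z{\left(2 \right)} \left(-3\right)\right) a\right) + f = \left(4 + \left(2 + 2 \left(-3\right)\right) \left(-23\right)\right) - 32841 = \left(4 + \left(2 - 6\right) \left(-23\right)\right) - 32841 = \left(4 - -92\right) - 32841 = \left(4 + 92\right) - 32841 = 96 - 32841 = -32745$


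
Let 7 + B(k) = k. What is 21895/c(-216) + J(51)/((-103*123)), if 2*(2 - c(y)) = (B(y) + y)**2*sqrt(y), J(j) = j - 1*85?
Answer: 34096067753861/12704693180829321 + 12658878885*I*sqrt(6)/2005634727418 ≈ 0.0026837 + 0.01546*I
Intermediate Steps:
B(k) = -7 + k
J(j) = -85 + j (J(j) = j - 85 = -85 + j)
c(y) = 2 - sqrt(y)*(-7 + 2*y)**2/2 (c(y) = 2 - ((-7 + y) + y)**2*sqrt(y)/2 = 2 - (-7 + 2*y)**2*sqrt(y)/2 = 2 - sqrt(y)*(-7 + 2*y)**2/2)
21895/c(-216) + J(51)/((-103*123)) = 21895/(2 - sqrt(-216)*(-7 + 2*(-216))**2/2) + (-85 + 51)/((-103*123)) = 21895/(2 - 6*I*sqrt(6)*(-7 - 432)**2/2) - 34/(-12669) = 21895/(2 - 1/2*6*I*sqrt(6)*(-439)**2) - 34*(-1/12669) = 21895/(2 - 1/2*6*I*sqrt(6)*192721) + 34/12669 = 21895/(2 - 578163*I*sqrt(6)) + 34/12669 = 34/12669 + 21895/(2 - 578163*I*sqrt(6))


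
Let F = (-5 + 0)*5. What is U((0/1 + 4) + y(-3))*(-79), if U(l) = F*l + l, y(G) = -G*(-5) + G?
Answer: -26544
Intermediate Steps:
y(G) = 6*G (y(G) = 5*G + G = 6*G)
F = -25 (F = -5*5 = -25)
U(l) = -24*l (U(l) = -25*l + l = -24*l)
U((0/1 + 4) + y(-3))*(-79) = -24*((0/1 + 4) + 6*(-3))*(-79) = -24*((0*1 + 4) - 18)*(-79) = -24*((0 + 4) - 18)*(-79) = -24*(4 - 18)*(-79) = -24*(-14)*(-79) = 336*(-79) = -26544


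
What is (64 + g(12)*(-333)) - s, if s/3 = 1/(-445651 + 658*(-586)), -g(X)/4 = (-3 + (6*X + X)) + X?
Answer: 103023761663/831239 ≈ 1.2394e+5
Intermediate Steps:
g(X) = 12 - 32*X (g(X) = -4*((-3 + (6*X + X)) + X) = -4*((-3 + 7*X) + X) = -4*(-3 + 8*X) = 12 - 32*X)
s = -3/831239 (s = 3/(-445651 + 658*(-586)) = 3/(-445651 - 385588) = 3/(-831239) = 3*(-1/831239) = -3/831239 ≈ -3.6091e-6)
(64 + g(12)*(-333)) - s = (64 + (12 - 32*12)*(-333)) - 1*(-3/831239) = (64 + (12 - 384)*(-333)) + 3/831239 = (64 - 372*(-333)) + 3/831239 = (64 + 123876) + 3/831239 = 123940 + 3/831239 = 103023761663/831239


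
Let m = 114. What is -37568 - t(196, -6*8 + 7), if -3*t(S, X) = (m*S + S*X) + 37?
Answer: -98359/3 ≈ -32786.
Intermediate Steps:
t(S, X) = -37/3 - 38*S - S*X/3 (t(S, X) = -((114*S + S*X) + 37)/3 = -(37 + 114*S + S*X)/3 = -37/3 - 38*S - S*X/3)
-37568 - t(196, -6*8 + 7) = -37568 - (-37/3 - 38*196 - ⅓*196*(-6*8 + 7)) = -37568 - (-37/3 - 7448 - ⅓*196*(-48 + 7)) = -37568 - (-37/3 - 7448 - ⅓*196*(-41)) = -37568 - (-37/3 - 7448 + 8036/3) = -37568 - 1*(-14345/3) = -37568 + 14345/3 = -98359/3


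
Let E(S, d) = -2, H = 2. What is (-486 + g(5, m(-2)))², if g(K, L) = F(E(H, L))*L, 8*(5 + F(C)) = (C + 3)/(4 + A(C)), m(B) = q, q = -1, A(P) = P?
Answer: 59243809/256 ≈ 2.3142e+5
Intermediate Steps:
m(B) = -1
F(C) = -5 + (3 + C)/(8*(4 + C)) (F(C) = -5 + ((C + 3)/(4 + C))/8 = -5 + ((3 + C)/(4 + C))/8 = -5 + (3 + C)/(8*(4 + C)))
g(K, L) = -79*L/16 (g(K, L) = ((-157 - 39*(-2))/(8*(4 - 2)))*L = ((⅛)*(-157 + 78)/2)*L = ((⅛)*(½)*(-79))*L = -79*L/16)
(-486 + g(5, m(-2)))² = (-486 - 79/16*(-1))² = (-486 + 79/16)² = (-7697/16)² = 59243809/256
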